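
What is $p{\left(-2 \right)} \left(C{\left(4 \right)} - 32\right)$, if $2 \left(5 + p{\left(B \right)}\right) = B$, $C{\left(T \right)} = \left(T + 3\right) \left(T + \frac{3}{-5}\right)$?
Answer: $\frac{246}{5} \approx 49.2$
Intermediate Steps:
$C{\left(T \right)} = \left(3 + T\right) \left(- \frac{3}{5} + T\right)$ ($C{\left(T \right)} = \left(3 + T\right) \left(T + 3 \left(- \frac{1}{5}\right)\right) = \left(3 + T\right) \left(T - \frac{3}{5}\right) = \left(3 + T\right) \left(- \frac{3}{5} + T\right)$)
$p{\left(B \right)} = -5 + \frac{B}{2}$
$p{\left(-2 \right)} \left(C{\left(4 \right)} - 32\right) = \left(-5 + \frac{1}{2} \left(-2\right)\right) \left(\left(- \frac{9}{5} + 4^{2} + \frac{12}{5} \cdot 4\right) - 32\right) = \left(-5 - 1\right) \left(\left(- \frac{9}{5} + 16 + \frac{48}{5}\right) - 32\right) = - 6 \left(\frac{119}{5} - 32\right) = \left(-6\right) \left(- \frac{41}{5}\right) = \frac{246}{5}$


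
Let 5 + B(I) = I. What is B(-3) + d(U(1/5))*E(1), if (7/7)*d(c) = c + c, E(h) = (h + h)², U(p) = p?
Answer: -32/5 ≈ -6.4000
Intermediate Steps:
B(I) = -5 + I
E(h) = 4*h² (E(h) = (2*h)² = 4*h²)
d(c) = 2*c (d(c) = c + c = 2*c)
B(-3) + d(U(1/5))*E(1) = (-5 - 3) + (2/5)*(4*1²) = -8 + (2*(⅕))*(4*1) = -8 + (⅖)*4 = -8 + 8/5 = -32/5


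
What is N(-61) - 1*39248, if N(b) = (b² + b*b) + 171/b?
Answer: -1940337/61 ≈ -31809.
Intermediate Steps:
N(b) = 2*b² + 171/b (N(b) = (b² + b²) + 171/b = 2*b² + 171/b)
N(-61) - 1*39248 = (171 + 2*(-61)³)/(-61) - 1*39248 = -(171 + 2*(-226981))/61 - 39248 = -(171 - 453962)/61 - 39248 = -1/61*(-453791) - 39248 = 453791/61 - 39248 = -1940337/61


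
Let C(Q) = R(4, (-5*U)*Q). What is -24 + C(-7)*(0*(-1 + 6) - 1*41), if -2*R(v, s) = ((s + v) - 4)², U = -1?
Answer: 50177/2 ≈ 25089.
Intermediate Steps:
R(v, s) = -(-4 + s + v)²/2 (R(v, s) = -((s + v) - 4)²/2 = -(-4 + s + v)²/2)
C(Q) = -25*Q²/2 (C(Q) = -(-4 + (-5*(-1))*Q + 4)²/2 = -(-4 + 5*Q + 4)²/2 = -25*Q²/2)
-24 + C(-7)*(0*(-1 + 6) - 1*41) = -24 + (-25/2*(-7)²)*(0*(-1 + 6) - 1*41) = -24 + (-25/2*49)*(0*5 - 41) = -24 - 1225*(0 - 41)/2 = -24 - 1225/2*(-41) = -24 + 50225/2 = 50177/2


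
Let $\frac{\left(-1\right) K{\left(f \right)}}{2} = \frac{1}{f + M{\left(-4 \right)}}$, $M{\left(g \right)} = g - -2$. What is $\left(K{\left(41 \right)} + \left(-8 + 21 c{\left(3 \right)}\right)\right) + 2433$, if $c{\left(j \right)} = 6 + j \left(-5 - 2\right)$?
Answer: $\frac{82288}{39} \approx 2109.9$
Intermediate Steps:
$M{\left(g \right)} = 2 + g$ ($M{\left(g \right)} = g + 2 = 2 + g$)
$c{\left(j \right)} = 6 - 7 j$ ($c{\left(j \right)} = 6 + j \left(-7\right) = 6 - 7 j$)
$K{\left(f \right)} = - \frac{2}{-2 + f}$ ($K{\left(f \right)} = - \frac{2}{f + \left(2 - 4\right)} = - \frac{2}{f - 2} = - \frac{2}{-2 + f}$)
$\left(K{\left(41 \right)} + \left(-8 + 21 c{\left(3 \right)}\right)\right) + 2433 = \left(- \frac{2}{-2 + 41} + \left(-8 + 21 \left(6 - 21\right)\right)\right) + 2433 = \left(- \frac{2}{39} + \left(-8 + 21 \left(6 - 21\right)\right)\right) + 2433 = \left(\left(-2\right) \frac{1}{39} + \left(-8 + 21 \left(-15\right)\right)\right) + 2433 = \left(- \frac{2}{39} - 323\right) + 2433 = - \frac{12599}{39} + 2433 = \frac{82288}{39}$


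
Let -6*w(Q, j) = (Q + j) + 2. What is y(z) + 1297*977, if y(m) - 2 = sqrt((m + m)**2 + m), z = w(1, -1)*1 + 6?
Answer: 1267171 + sqrt(1207)/3 ≈ 1.2672e+6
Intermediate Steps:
w(Q, j) = -1/3 - Q/6 - j/6 (w(Q, j) = -((Q + j) + 2)/6 = -(2 + Q + j)/6 = -1/3 - Q/6 - j/6)
z = 17/3 (z = (-1/3 - 1/6*1 - 1/6*(-1))*1 + 6 = (-1/3 - 1/6 + 1/6)*1 + 6 = -1/3*1 + 6 = -1/3 + 6 = 17/3 ≈ 5.6667)
y(m) = 2 + sqrt(m + 4*m**2) (y(m) = 2 + sqrt((m + m)**2 + m) = 2 + sqrt((2*m)**2 + m) = 2 + sqrt(4*m**2 + m) = 2 + sqrt(m + 4*m**2))
y(z) + 1297*977 = (2 + sqrt(17*(1 + 4*(17/3))/3)) + 1297*977 = (2 + sqrt(17*(1 + 68/3)/3)) + 1267169 = (2 + sqrt((17/3)*(71/3))) + 1267169 = (2 + sqrt(1207/9)) + 1267169 = (2 + sqrt(1207)/3) + 1267169 = 1267171 + sqrt(1207)/3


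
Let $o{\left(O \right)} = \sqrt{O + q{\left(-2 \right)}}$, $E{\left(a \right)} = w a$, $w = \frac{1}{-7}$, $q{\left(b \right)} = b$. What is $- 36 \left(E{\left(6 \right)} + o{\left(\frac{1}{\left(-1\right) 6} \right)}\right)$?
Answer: $\frac{216}{7} - 6 i \sqrt{78} \approx 30.857 - 52.991 i$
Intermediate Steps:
$w = - \frac{1}{7} \approx -0.14286$
$E{\left(a \right)} = - \frac{a}{7}$
$o{\left(O \right)} = \sqrt{-2 + O}$ ($o{\left(O \right)} = \sqrt{O - 2} = \sqrt{-2 + O}$)
$- 36 \left(E{\left(6 \right)} + o{\left(\frac{1}{\left(-1\right) 6} \right)}\right) = - 36 \left(\left(- \frac{1}{7}\right) 6 + \sqrt{-2 + \frac{1}{\left(-1\right) 6}}\right) = - 36 \left(- \frac{6}{7} + \sqrt{-2 + \frac{1}{-6}}\right) = - 36 \left(- \frac{6}{7} + \sqrt{-2 - \frac{1}{6}}\right) = - 36 \left(- \frac{6}{7} + \sqrt{- \frac{13}{6}}\right) = - 36 \left(- \frac{6}{7} + \frac{i \sqrt{78}}{6}\right) = \frac{216}{7} - 6 i \sqrt{78}$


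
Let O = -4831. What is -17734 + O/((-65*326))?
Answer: -375778629/21190 ≈ -17734.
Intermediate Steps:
-17734 + O/((-65*326)) = -17734 - 4831/((-65*326)) = -17734 - 4831/(-21190) = -17734 - 4831*(-1/21190) = -17734 + 4831/21190 = -375778629/21190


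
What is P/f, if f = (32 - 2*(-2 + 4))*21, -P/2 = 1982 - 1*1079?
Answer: -43/14 ≈ -3.0714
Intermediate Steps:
P = -1806 (P = -2*(1982 - 1*1079) = -2*(1982 - 1079) = -2*903 = -1806)
f = 588 (f = (32 - 2*2)*21 = (32 - 4)*21 = 28*21 = 588)
P/f = -1806/588 = -1806*1/588 = -43/14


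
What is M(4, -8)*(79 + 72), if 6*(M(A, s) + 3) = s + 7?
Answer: -2869/6 ≈ -478.17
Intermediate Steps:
M(A, s) = -11/6 + s/6 (M(A, s) = -3 + (s + 7)/6 = -3 + (7 + s)/6 = -3 + (7/6 + s/6) = -11/6 + s/6)
M(4, -8)*(79 + 72) = (-11/6 + (⅙)*(-8))*(79 + 72) = (-11/6 - 4/3)*151 = -19/6*151 = -2869/6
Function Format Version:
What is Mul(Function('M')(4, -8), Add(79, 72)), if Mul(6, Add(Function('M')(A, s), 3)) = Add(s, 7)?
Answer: Rational(-2869, 6) ≈ -478.17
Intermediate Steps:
Function('M')(A, s) = Add(Rational(-11, 6), Mul(Rational(1, 6), s)) (Function('M')(A, s) = Add(-3, Mul(Rational(1, 6), Add(s, 7))) = Add(-3, Mul(Rational(1, 6), Add(7, s))) = Add(-3, Add(Rational(7, 6), Mul(Rational(1, 6), s))) = Add(Rational(-11, 6), Mul(Rational(1, 6), s)))
Mul(Function('M')(4, -8), Add(79, 72)) = Mul(Add(Rational(-11, 6), Mul(Rational(1, 6), -8)), Add(79, 72)) = Mul(Add(Rational(-11, 6), Rational(-4, 3)), 151) = Mul(Rational(-19, 6), 151) = Rational(-2869, 6)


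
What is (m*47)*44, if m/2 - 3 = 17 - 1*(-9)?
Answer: 119944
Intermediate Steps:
m = 58 (m = 6 + 2*(17 - 1*(-9)) = 6 + 2*(17 + 9) = 6 + 2*26 = 6 + 52 = 58)
(m*47)*44 = (58*47)*44 = 2726*44 = 119944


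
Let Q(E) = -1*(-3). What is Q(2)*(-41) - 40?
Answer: -163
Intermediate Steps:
Q(E) = 3
Q(2)*(-41) - 40 = 3*(-41) - 40 = -123 - 40 = -163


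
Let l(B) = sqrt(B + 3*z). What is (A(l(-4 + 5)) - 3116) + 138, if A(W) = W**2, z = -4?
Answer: -2989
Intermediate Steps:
l(B) = sqrt(-12 + B) (l(B) = sqrt(B + 3*(-4)) = sqrt(B - 12) = sqrt(-12 + B))
(A(l(-4 + 5)) - 3116) + 138 = ((sqrt(-12 + (-4 + 5)))**2 - 3116) + 138 = ((sqrt(-12 + 1))**2 - 3116) + 138 = ((sqrt(-11))**2 - 3116) + 138 = ((I*sqrt(11))**2 - 3116) + 138 = (-11 - 3116) + 138 = -3127 + 138 = -2989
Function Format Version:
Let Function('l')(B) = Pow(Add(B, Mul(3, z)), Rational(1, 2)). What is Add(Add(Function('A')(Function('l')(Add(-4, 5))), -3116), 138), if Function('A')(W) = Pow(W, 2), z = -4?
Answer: -2989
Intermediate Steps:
Function('l')(B) = Pow(Add(-12, B), Rational(1, 2)) (Function('l')(B) = Pow(Add(B, Mul(3, -4)), Rational(1, 2)) = Pow(Add(B, -12), Rational(1, 2)) = Pow(Add(-12, B), Rational(1, 2)))
Add(Add(Function('A')(Function('l')(Add(-4, 5))), -3116), 138) = Add(Add(Pow(Pow(Add(-12, Add(-4, 5)), Rational(1, 2)), 2), -3116), 138) = Add(Add(Pow(Pow(Add(-12, 1), Rational(1, 2)), 2), -3116), 138) = Add(Add(Pow(Pow(-11, Rational(1, 2)), 2), -3116), 138) = Add(Add(Pow(Mul(I, Pow(11, Rational(1, 2))), 2), -3116), 138) = Add(Add(-11, -3116), 138) = Add(-3127, 138) = -2989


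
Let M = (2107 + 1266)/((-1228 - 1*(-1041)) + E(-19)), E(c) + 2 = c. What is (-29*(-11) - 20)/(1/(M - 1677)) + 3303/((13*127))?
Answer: -13373620049/26416 ≈ -5.0627e+5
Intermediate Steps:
E(c) = -2 + c
M = -3373/208 (M = (2107 + 1266)/((-1228 - 1*(-1041)) + (-2 - 19)) = 3373/((-1228 + 1041) - 21) = 3373/(-187 - 21) = 3373/(-208) = 3373*(-1/208) = -3373/208 ≈ -16.216)
(-29*(-11) - 20)/(1/(M - 1677)) + 3303/((13*127)) = (-29*(-11) - 20)/(1/(-3373/208 - 1677)) + 3303/((13*127)) = (319 - 20)/(1/(-352189/208)) + 3303/1651 = 299/(-208/352189) + 3303*(1/1651) = 299*(-352189/208) + 3303/1651 = -8100347/16 + 3303/1651 = -13373620049/26416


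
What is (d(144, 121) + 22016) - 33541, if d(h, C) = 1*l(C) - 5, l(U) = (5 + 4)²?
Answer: -11449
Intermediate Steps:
l(U) = 81 (l(U) = 9² = 81)
d(h, C) = 76 (d(h, C) = 1*81 - 5 = 81 - 5 = 76)
(d(144, 121) + 22016) - 33541 = (76 + 22016) - 33541 = 22092 - 33541 = -11449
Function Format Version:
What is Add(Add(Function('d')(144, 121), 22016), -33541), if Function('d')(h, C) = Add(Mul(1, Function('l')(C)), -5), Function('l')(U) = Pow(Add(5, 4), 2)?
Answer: -11449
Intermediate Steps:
Function('l')(U) = 81 (Function('l')(U) = Pow(9, 2) = 81)
Function('d')(h, C) = 76 (Function('d')(h, C) = Add(Mul(1, 81), -5) = Add(81, -5) = 76)
Add(Add(Function('d')(144, 121), 22016), -33541) = Add(Add(76, 22016), -33541) = Add(22092, -33541) = -11449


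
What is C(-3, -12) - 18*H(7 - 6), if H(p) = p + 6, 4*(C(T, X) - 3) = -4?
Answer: -124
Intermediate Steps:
C(T, X) = 2 (C(T, X) = 3 + (1/4)*(-4) = 3 - 1 = 2)
H(p) = 6 + p
C(-3, -12) - 18*H(7 - 6) = 2 - 18*(6 + (7 - 6)) = 2 - 18*(6 + 1) = 2 - 18*7 = 2 - 126 = -124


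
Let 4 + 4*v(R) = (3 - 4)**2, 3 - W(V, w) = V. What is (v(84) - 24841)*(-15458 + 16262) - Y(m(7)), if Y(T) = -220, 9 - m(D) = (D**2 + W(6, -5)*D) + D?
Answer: -19972547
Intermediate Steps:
W(V, w) = 3 - V
v(R) = -3/4 (v(R) = -1 + (3 - 4)**2/4 = -1 + (1/4)*(-1)**2 = -1 + (1/4)*1 = -1 + 1/4 = -3/4)
m(D) = 9 - D**2 + 2*D (m(D) = 9 - ((D**2 + (3 - 1*6)*D) + D) = 9 - ((D**2 + (3 - 6)*D) + D) = 9 - ((D**2 - 3*D) + D) = 9 - (D**2 - 2*D) = 9 + (-D**2 + 2*D) = 9 - D**2 + 2*D)
(v(84) - 24841)*(-15458 + 16262) - Y(m(7)) = (-3/4 - 24841)*(-15458 + 16262) - 1*(-220) = -99367/4*804 + 220 = -19972767 + 220 = -19972547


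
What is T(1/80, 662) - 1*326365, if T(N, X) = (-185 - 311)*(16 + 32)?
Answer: -350173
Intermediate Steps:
T(N, X) = -23808 (T(N, X) = -496*48 = -23808)
T(1/80, 662) - 1*326365 = -23808 - 1*326365 = -23808 - 326365 = -350173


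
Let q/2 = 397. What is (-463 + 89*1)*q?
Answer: -296956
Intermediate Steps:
q = 794 (q = 2*397 = 794)
(-463 + 89*1)*q = (-463 + 89*1)*794 = (-463 + 89)*794 = -374*794 = -296956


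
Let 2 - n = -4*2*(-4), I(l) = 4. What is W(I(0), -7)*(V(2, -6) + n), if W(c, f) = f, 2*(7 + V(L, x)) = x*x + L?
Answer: 126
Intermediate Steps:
V(L, x) = -7 + L/2 + x**2/2 (V(L, x) = -7 + (x*x + L)/2 = -7 + (x**2 + L)/2 = -7 + (L + x**2)/2 = -7 + (L/2 + x**2/2) = -7 + L/2 + x**2/2)
n = -30 (n = 2 - (-4*2)*(-4) = 2 - (-8)*(-4) = 2 - 1*32 = 2 - 32 = -30)
W(I(0), -7)*(V(2, -6) + n) = -7*((-7 + (1/2)*2 + (1/2)*(-6)**2) - 30) = -7*((-7 + 1 + (1/2)*36) - 30) = -7*((-7 + 1 + 18) - 30) = -7*(12 - 30) = -7*(-18) = 126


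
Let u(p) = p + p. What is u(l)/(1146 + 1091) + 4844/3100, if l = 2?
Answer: 2712107/1733675 ≈ 1.5644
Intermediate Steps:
u(p) = 2*p
u(l)/(1146 + 1091) + 4844/3100 = (2*2)/(1146 + 1091) + 4844/3100 = 4/2237 + 4844*(1/3100) = 4*(1/2237) + 1211/775 = 4/2237 + 1211/775 = 2712107/1733675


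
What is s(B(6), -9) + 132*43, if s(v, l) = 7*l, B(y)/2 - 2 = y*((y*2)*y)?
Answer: 5613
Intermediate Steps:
B(y) = 4 + 4*y**3 (B(y) = 4 + 2*(y*((y*2)*y)) = 4 + 2*(y*((2*y)*y)) = 4 + 2*(y*(2*y**2)) = 4 + 2*(2*y**3) = 4 + 4*y**3)
s(B(6), -9) + 132*43 = 7*(-9) + 132*43 = -63 + 5676 = 5613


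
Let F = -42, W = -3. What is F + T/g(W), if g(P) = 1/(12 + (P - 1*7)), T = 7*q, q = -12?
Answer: -210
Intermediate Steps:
T = -84 (T = 7*(-12) = -84)
g(P) = 1/(5 + P) (g(P) = 1/(12 + (P - 7)) = 1/(12 + (-7 + P)) = 1/(5 + P))
F + T/g(W) = -42 - 84/(1/(5 - 3)) = -42 - 84/(1/2) = -42 - 84/½ = -42 - 84*2 = -42 - 168 = -210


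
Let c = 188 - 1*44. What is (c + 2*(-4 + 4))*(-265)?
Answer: -38160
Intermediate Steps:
c = 144 (c = 188 - 44 = 144)
(c + 2*(-4 + 4))*(-265) = (144 + 2*(-4 + 4))*(-265) = (144 + 2*0)*(-265) = (144 + 0)*(-265) = 144*(-265) = -38160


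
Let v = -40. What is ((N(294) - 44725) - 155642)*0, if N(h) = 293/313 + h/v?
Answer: 0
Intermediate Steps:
N(h) = 293/313 - h/40 (N(h) = 293/313 + h/(-40) = 293*(1/313) + h*(-1/40) = 293/313 - h/40)
((N(294) - 44725) - 155642)*0 = (((293/313 - 1/40*294) - 44725) - 155642)*0 = (((293/313 - 147/20) - 44725) - 155642)*0 = ((-40151/6260 - 44725) - 155642)*0 = (-280018651/6260 - 155642)*0 = -1254337571/6260*0 = 0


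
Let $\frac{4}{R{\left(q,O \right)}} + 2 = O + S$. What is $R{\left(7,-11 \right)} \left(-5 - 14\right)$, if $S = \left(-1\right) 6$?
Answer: $4$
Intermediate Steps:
$S = -6$
$R{\left(q,O \right)} = \frac{4}{-8 + O}$ ($R{\left(q,O \right)} = \frac{4}{-2 + \left(O - 6\right)} = \frac{4}{-2 + \left(-6 + O\right)} = \frac{4}{-8 + O}$)
$R{\left(7,-11 \right)} \left(-5 - 14\right) = \frac{4}{-8 - 11} \left(-5 - 14\right) = \frac{4}{-19} \left(-19\right) = 4 \left(- \frac{1}{19}\right) \left(-19\right) = \left(- \frac{4}{19}\right) \left(-19\right) = 4$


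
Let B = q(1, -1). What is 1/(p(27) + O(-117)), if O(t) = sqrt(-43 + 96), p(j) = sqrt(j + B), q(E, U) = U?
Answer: 1/(sqrt(26) + sqrt(53)) ≈ 0.080781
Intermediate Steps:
B = -1
p(j) = sqrt(-1 + j) (p(j) = sqrt(j - 1) = sqrt(-1 + j))
O(t) = sqrt(53)
1/(p(27) + O(-117)) = 1/(sqrt(-1 + 27) + sqrt(53)) = 1/(sqrt(26) + sqrt(53))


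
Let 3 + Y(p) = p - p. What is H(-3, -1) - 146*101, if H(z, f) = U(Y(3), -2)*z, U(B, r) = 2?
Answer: -14752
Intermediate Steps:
Y(p) = -3 (Y(p) = -3 + (p - p) = -3 + 0 = -3)
H(z, f) = 2*z
H(-3, -1) - 146*101 = 2*(-3) - 146*101 = -6 - 14746 = -14752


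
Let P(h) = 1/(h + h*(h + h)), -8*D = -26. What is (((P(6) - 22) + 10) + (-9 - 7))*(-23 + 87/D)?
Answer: -106967/1014 ≈ -105.49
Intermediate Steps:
D = 13/4 (D = -1/8*(-26) = 13/4 ≈ 3.2500)
P(h) = 1/(h + 2*h**2) (P(h) = 1/(h + h*(2*h)) = 1/(h + 2*h**2))
(((P(6) - 22) + 10) + (-9 - 7))*(-23 + 87/D) = (((1/(6*(1 + 2*6)) - 22) + 10) + (-9 - 7))*(-23 + 87/(13/4)) = (((1/(6*(1 + 12)) - 22) + 10) - 16)*(-23 + 87*(4/13)) = ((((1/6)/13 - 22) + 10) - 16)*(-23 + 348/13) = ((((1/6)*(1/13) - 22) + 10) - 16)*(49/13) = (((1/78 - 22) + 10) - 16)*(49/13) = ((-1715/78 + 10) - 16)*(49/13) = (-935/78 - 16)*(49/13) = -2183/78*49/13 = -106967/1014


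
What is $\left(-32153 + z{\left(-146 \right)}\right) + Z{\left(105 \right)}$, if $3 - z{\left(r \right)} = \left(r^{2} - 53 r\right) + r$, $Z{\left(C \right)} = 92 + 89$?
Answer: $-60877$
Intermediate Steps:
$Z{\left(C \right)} = 181$
$z{\left(r \right)} = 3 - r^{2} + 52 r$ ($z{\left(r \right)} = 3 - \left(\left(r^{2} - 53 r\right) + r\right) = 3 - \left(r^{2} - 52 r\right) = 3 - r^{2} + 52 r$)
$\left(-32153 + z{\left(-146 \right)}\right) + Z{\left(105 \right)} = \left(-32153 + \left(3 - \left(-146\right)^{2} + 52 \left(-146\right)\right)\right) + 181 = \left(-32153 - 28905\right) + 181 = -61058 + 181 = -60877$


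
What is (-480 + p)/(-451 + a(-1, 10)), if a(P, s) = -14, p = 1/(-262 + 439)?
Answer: 84959/82305 ≈ 1.0322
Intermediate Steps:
p = 1/177 ≈ 0.0056497
(-480 + p)/(-451 + a(-1, 10)) = (-480 + 1/177)/(-451 - 14) = -84959/177/(-465) = -84959/177*(-1/465) = 84959/82305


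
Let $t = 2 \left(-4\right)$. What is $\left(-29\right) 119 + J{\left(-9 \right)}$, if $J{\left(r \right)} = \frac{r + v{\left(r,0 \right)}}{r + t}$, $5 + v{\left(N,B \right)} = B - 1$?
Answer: $- \frac{58652}{17} \approx -3450.1$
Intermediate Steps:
$v{\left(N,B \right)} = -6 + B$ ($v{\left(N,B \right)} = -5 + \left(B - 1\right) = -5 + \left(-1 + B\right) = -6 + B$)
$t = -8$
$J{\left(r \right)} = \frac{-6 + r}{-8 + r}$ ($J{\left(r \right)} = \frac{r + \left(-6 + 0\right)}{r - 8} = \frac{r - 6}{-8 + r} = \frac{-6 + r}{-8 + r}$)
$\left(-29\right) 119 + J{\left(-9 \right)} = \left(-29\right) 119 + \frac{-6 - 9}{-8 - 9} = -3451 + \frac{1}{-17} \left(-15\right) = -3451 - - \frac{15}{17} = -3451 + \frac{15}{17} = - \frac{58652}{17}$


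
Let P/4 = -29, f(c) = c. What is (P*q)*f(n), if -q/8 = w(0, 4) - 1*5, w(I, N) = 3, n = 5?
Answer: -9280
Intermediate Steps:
q = 16 (q = -8*(3 - 1*5) = -8*(3 - 5) = -8*(-2) = 16)
P = -116 (P = 4*(-29) = -116)
(P*q)*f(n) = -116*16*5 = -1856*5 = -9280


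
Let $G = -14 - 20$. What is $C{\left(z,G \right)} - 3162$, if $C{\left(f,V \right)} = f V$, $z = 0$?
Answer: $-3162$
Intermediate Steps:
$G = -34$
$C{\left(f,V \right)} = V f$
$C{\left(z,G \right)} - 3162 = \left(-34\right) 0 - 3162 = 0 - 3162 = -3162$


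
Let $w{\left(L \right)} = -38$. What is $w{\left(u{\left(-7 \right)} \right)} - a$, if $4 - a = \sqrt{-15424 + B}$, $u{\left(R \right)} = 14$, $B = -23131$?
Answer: $-42 + i \sqrt{38555} \approx -42.0 + 196.35 i$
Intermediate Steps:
$a = 4 - i \sqrt{38555}$ ($a = 4 - \sqrt{-15424 - 23131} = 4 - \sqrt{-38555} = 4 - i \sqrt{38555} \approx 4.0 - 196.35 i$)
$w{\left(u{\left(-7 \right)} \right)} - a = -38 - \left(4 - i \sqrt{38555}\right) = -42 + i \sqrt{38555}$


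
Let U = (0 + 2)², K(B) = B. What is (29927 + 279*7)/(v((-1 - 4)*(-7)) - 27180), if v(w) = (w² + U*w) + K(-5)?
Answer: -1594/1291 ≈ -1.2347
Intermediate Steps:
U = 4 (U = 2² = 4)
v(w) = -5 + w² + 4*w (v(w) = (w² + 4*w) - 5 = -5 + w² + 4*w)
(29927 + 279*7)/(v((-1 - 4)*(-7)) - 27180) = (29927 + 279*7)/((-5 + ((-1 - 4)*(-7))² + 4*((-1 - 4)*(-7))) - 27180) = (29927 + 1953)/((-5 + (-5*(-7))² + 4*(-5*(-7))) - 27180) = 31880/((-5 + 35² + 4*35) - 27180) = 31880/((-5 + 1225 + 140) - 27180) = 31880/(1360 - 27180) = 31880/(-25820) = 31880*(-1/25820) = -1594/1291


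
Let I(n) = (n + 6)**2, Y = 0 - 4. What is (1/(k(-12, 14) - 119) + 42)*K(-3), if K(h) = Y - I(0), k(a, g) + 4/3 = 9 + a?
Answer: -62148/37 ≈ -1679.7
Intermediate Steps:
Y = -4
k(a, g) = 23/3 + a (k(a, g) = -4/3 + (9 + a) = 23/3 + a)
I(n) = (6 + n)**2
K(h) = -40 (K(h) = -4 - (6 + 0)**2 = -4 - 1*6**2 = -4 - 1*36 = -4 - 36 = -40)
(1/(k(-12, 14) - 119) + 42)*K(-3) = (1/((23/3 - 12) - 119) + 42)*(-40) = (1/(-13/3 - 119) + 42)*(-40) = (1/(-370/3) + 42)*(-40) = (-3/370 + 42)*(-40) = (15537/370)*(-40) = -62148/37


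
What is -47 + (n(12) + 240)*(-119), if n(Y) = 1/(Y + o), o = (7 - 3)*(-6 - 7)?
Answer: -1144161/40 ≈ -28604.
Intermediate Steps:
o = -52 (o = 4*(-13) = -52)
n(Y) = 1/(-52 + Y) (n(Y) = 1/(Y - 52) = 1/(-52 + Y))
-47 + (n(12) + 240)*(-119) = -47 + (1/(-52 + 12) + 240)*(-119) = -47 + (1/(-40) + 240)*(-119) = -47 + (-1/40 + 240)*(-119) = -47 + (9599/40)*(-119) = -47 - 1142281/40 = -1144161/40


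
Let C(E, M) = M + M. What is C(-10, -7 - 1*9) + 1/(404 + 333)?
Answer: -23583/737 ≈ -31.999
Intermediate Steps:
C(E, M) = 2*M
C(-10, -7 - 1*9) + 1/(404 + 333) = 2*(-7 - 1*9) + 1/(404 + 333) = 2*(-7 - 9) + 1/737 = 2*(-16) + 1/737 = -32 + 1/737 = -23583/737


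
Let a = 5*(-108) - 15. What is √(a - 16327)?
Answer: I*√16882 ≈ 129.93*I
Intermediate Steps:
a = -555 (a = -540 - 15 = -555)
√(a - 16327) = √(-555 - 16327) = √(-16882) = I*√16882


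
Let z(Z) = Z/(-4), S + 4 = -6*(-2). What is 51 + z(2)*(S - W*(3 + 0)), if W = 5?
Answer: 109/2 ≈ 54.500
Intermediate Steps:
S = 8 (S = -4 - 6*(-2) = -4 + 12 = 8)
z(Z) = -Z/4 (z(Z) = Z*(-¼) = -Z/4)
51 + z(2)*(S - W*(3 + 0)) = 51 + (-¼*2)*(8 - 5*(3 + 0)) = 51 - (8 - 5*3)/2 = 51 - (8 - 1*15)/2 = 51 - (8 - 15)/2 = 51 - ½*(-7) = 51 + 7/2 = 109/2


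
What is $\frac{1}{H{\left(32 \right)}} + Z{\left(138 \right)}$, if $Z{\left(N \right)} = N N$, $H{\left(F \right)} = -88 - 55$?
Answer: $\frac{2723291}{143} \approx 19044.0$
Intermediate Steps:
$H{\left(F \right)} = -143$
$Z{\left(N \right)} = N^{2}$
$\frac{1}{H{\left(32 \right)}} + Z{\left(138 \right)} = \frac{1}{-143} + 138^{2} = - \frac{1}{143} + 19044 = \frac{2723291}{143}$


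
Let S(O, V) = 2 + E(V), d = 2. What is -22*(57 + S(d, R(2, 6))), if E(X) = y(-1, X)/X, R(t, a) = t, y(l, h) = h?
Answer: -1320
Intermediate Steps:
E(X) = 1 (E(X) = X/X = 1)
S(O, V) = 3 (S(O, V) = 2 + 1 = 3)
-22*(57 + S(d, R(2, 6))) = -22*(57 + 3) = -22*60 = -1320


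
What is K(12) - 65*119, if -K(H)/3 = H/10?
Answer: -38693/5 ≈ -7738.6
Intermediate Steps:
K(H) = -3*H/10
K(12) - 65*119 = -3/10*12 - 65*119 = -18/5 - 7735 = -38693/5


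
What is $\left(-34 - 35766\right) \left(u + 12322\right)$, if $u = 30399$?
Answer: $-1529411800$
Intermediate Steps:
$\left(-34 - 35766\right) \left(u + 12322\right) = \left(-34 - 35766\right) \left(30399 + 12322\right) = \left(-35800\right) 42721 = -1529411800$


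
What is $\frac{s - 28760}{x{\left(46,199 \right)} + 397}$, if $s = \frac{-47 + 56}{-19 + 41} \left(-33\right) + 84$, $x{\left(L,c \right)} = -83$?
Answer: $- \frac{57379}{628} \approx -91.368$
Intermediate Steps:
$s = \frac{141}{2}$ ($s = \frac{9}{22} \left(-33\right) + 84 = - \frac{27}{2} + 84 = \frac{141}{2} \approx 70.5$)
$\frac{s - 28760}{x{\left(46,199 \right)} + 397} = \frac{\frac{141}{2} - 28760}{-83 + 397} = - \frac{57379}{2 \cdot 314} = \left(- \frac{57379}{2}\right) \frac{1}{314} = - \frac{57379}{628}$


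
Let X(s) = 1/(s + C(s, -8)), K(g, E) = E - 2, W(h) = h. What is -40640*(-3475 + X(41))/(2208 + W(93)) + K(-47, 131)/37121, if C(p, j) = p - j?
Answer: 47181236747717/768738789 ≈ 61375.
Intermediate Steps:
K(g, E) = -2 + E
X(s) = 1/(8 + 2*s) (X(s) = 1/(s + (s - 1*(-8))) = 1/(s + (s + 8)) = 1/(s + (8 + s)) = 1/(8 + 2*s))
-40640*(-3475 + X(41))/(2208 + W(93)) + K(-47, 131)/37121 = -40640*(-3475 + 1/(2*(4 + 41)))/(2208 + 93) + (-2 + 131)/37121 = -40640/(2301/(-3475 + (1/2)/45)) + 129*(1/37121) = -40640/(2301/(-3475 + (1/2)*(1/45))) + 129/37121 = -40640/(2301/(-3475 + 1/90)) + 129/37121 = -40640/(2301/(-312749/90)) + 129/37121 = -40640/(2301*(-90/312749)) + 129/37121 = -40640/(-207090/312749) + 129/37121 = -40640*(-312749/207090) + 129/37121 = 1271011936/20709 + 129/37121 = 47181236747717/768738789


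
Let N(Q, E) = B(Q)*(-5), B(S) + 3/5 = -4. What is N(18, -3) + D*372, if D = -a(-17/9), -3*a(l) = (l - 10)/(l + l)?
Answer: 7025/17 ≈ 413.24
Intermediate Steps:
B(S) = -23/5 (B(S) = -⅗ - 4 = -23/5)
a(l) = -(-10 + l)/(6*l) (a(l) = -(l - 10)/(3*(l + l)) = -(-10 + l)/(3*(2*l)) = -(-10 + l)*1/(2*l)/3 = -(-10 + l)/(6*l))
D = 107/102 (D = -(10 - (-17)/9)/(6*((-17/9))) = -(10 - (-17)/9)/(6*((-17*⅑))) = -(10 - 1*(-17/9))/(6*(-17/9)) = -(-9)*(10 + 17/9)/(6*17) = -(-9)*107/(6*17*9) = -1*(-107/102) = 107/102 ≈ 1.0490)
N(Q, E) = 23 (N(Q, E) = -23/5*(-5) = 23)
N(18, -3) + D*372 = 23 + (107/102)*372 = 23 + 6634/17 = 7025/17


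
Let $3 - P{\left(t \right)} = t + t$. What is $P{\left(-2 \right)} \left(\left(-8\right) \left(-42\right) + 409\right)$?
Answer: $5215$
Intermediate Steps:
$P{\left(t \right)} = 3 - 2 t$ ($P{\left(t \right)} = 3 - \left(t + t\right) = 3 - 2 t$)
$P{\left(-2 \right)} \left(\left(-8\right) \left(-42\right) + 409\right) = \left(3 - -4\right) \left(\left(-8\right) \left(-42\right) + 409\right) = \left(3 + 4\right) \left(336 + 409\right) = 7 \cdot 745 = 5215$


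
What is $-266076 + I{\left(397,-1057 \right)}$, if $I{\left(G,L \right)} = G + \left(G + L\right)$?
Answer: $-266339$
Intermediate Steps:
$I{\left(G,L \right)} = L + 2 G$
$-266076 + I{\left(397,-1057 \right)} = -266076 + \left(-1057 + 2 \cdot 397\right) = -266076 + \left(-1057 + 794\right) = -266076 - 263 = -266339$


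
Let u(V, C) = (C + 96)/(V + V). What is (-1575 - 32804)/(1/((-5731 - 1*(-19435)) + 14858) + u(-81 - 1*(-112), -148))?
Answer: 30439922938/742581 ≈ 40992.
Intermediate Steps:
u(V, C) = (96 + C)/(2*V) (u(V, C) = (96 + C)/((2*V)) = (96 + C)*(1/(2*V)) = (96 + C)/(2*V))
(-1575 - 32804)/(1/((-5731 - 1*(-19435)) + 14858) + u(-81 - 1*(-112), -148)) = (-1575 - 32804)/(1/((-5731 - 1*(-19435)) + 14858) + (96 - 148)/(2*(-81 - 1*(-112)))) = -34379/(1/((-5731 + 19435) + 14858) + (½)*(-52)/(-81 + 112)) = -34379/(1/(13704 + 14858) + (½)*(-52)/31) = -34379/(1/28562 + (½)*(1/31)*(-52)) = -34379/(1/28562 - 26/31) = -34379/(-742581/885422) = -34379*(-885422/742581) = 30439922938/742581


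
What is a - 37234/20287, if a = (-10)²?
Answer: 1991466/20287 ≈ 98.165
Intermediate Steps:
a = 100
a - 37234/20287 = 100 - 37234/20287 = 1991466/20287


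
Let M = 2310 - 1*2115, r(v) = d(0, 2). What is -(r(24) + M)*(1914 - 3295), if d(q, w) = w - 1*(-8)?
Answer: 283105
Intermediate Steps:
d(q, w) = 8 + w (d(q, w) = w + 8 = 8 + w)
r(v) = 10 (r(v) = 8 + 2 = 10)
M = 195 (M = 2310 - 2115 = 195)
-(r(24) + M)*(1914 - 3295) = -(10 + 195)*(1914 - 3295) = -205*(-1381) = -1*(-283105) = 283105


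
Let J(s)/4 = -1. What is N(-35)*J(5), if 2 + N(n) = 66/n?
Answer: 544/35 ≈ 15.543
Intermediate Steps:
N(n) = -2 + 66/n
J(s) = -4 (J(s) = 4*(-1) = -4)
N(-35)*J(5) = (-2 + 66/(-35))*(-4) = (-2 + 66*(-1/35))*(-4) = (-2 - 66/35)*(-4) = -136/35*(-4) = 544/35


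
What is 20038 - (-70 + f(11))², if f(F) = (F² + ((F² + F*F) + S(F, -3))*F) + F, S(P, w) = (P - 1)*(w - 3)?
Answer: -4240058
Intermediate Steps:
S(P, w) = (-1 + P)*(-3 + w)
f(F) = F + F² + F*(6 - 6*F + 2*F²) (f(F) = (F² + ((F² + F*F) + (3 - 1*(-3) - 3*F + F*(-3)))*F) + F = (F² + ((F² + F²) + (3 + 3 - 3*F - 3*F))*F) + F = (F² + (2*F² + (6 - 6*F))*F) + F = (F² + (6 - 6*F + 2*F²)*F) + F = (F² + F*(6 - 6*F + 2*F²)) + F = F + F² + F*(6 - 6*F + 2*F²))
20038 - (-70 + f(11))² = 20038 - (-70 + 11*(7 - 5*11 + 2*11²))² = 20038 - (-70 + 11*(7 - 55 + 2*121))² = 20038 - (-70 + 11*(7 - 55 + 242))² = 20038 - (-70 + 11*194)² = 20038 - (-70 + 2134)² = 20038 - 1*2064² = 20038 - 1*4260096 = 20038 - 4260096 = -4240058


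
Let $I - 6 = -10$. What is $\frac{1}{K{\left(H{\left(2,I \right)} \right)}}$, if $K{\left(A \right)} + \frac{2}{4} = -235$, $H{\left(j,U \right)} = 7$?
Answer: $- \frac{2}{471} \approx -0.0042463$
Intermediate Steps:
$I = -4$ ($I = 6 - 10 = -4$)
$K{\left(A \right)} = - \frac{471}{2}$ ($K{\left(A \right)} = - \frac{1}{2} - 235 = - \frac{471}{2}$)
$\frac{1}{K{\left(H{\left(2,I \right)} \right)}} = \frac{1}{- \frac{471}{2}} = - \frac{2}{471}$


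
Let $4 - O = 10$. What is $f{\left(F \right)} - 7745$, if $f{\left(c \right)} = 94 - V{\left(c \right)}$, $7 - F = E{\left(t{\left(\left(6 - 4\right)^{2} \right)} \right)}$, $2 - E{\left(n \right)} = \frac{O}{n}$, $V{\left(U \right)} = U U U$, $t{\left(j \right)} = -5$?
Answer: $- \frac{986166}{125} \approx -7889.3$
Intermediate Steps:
$O = -6$ ($O = 4 - 10 = -6$)
$V{\left(U \right)} = U^{3}$ ($V{\left(U \right)} = U^{2} U = U^{3}$)
$E{\left(n \right)} = 2 + \frac{6}{n}$ ($E{\left(n \right)} = 2 - - \frac{6}{n} = 2 + \frac{6}{n}$)
$F = \frac{31}{5}$ ($F = 7 - \left(2 + \frac{6}{-5}\right) = 7 - \left(2 + 6 \left(- \frac{1}{5}\right)\right) = 7 - \left(2 - \frac{6}{5}\right) = 7 - \frac{4}{5} = \frac{31}{5} \approx 6.2$)
$f{\left(c \right)} = 94 - c^{3}$
$f{\left(F \right)} - 7745 = \left(94 - \left(\frac{31}{5}\right)^{3}\right) - 7745 = \left(94 - \frac{29791}{125}\right) - 7745 = - \frac{18041}{125} - 7745 = - \frac{986166}{125}$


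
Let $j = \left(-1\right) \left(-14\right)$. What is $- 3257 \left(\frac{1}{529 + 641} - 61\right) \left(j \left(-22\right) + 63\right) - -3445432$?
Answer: $- \frac{10583761729}{234} \approx -4.523 \cdot 10^{7}$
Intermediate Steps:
$j = 14$
$- 3257 \left(\frac{1}{529 + 641} - 61\right) \left(j \left(-22\right) + 63\right) - -3445432 = - 3257 \left(\frac{1}{529 + 641} - 61\right) \left(14 \left(-22\right) + 63\right) - -3445432 = - 3257 \left(\frac{1}{1170} - 61\right) \left(-308 + 63\right) + 3445432 = - 3257 \left(\frac{1}{1170} - 61\right) \left(-245\right) + 3445432 = - 3257 \left(\left(- \frac{71369}{1170}\right) \left(-245\right)\right) + 3445432 = \left(-3257\right) \frac{3497081}{234} + 3445432 = - \frac{11389992817}{234} + 3445432 = - \frac{10583761729}{234}$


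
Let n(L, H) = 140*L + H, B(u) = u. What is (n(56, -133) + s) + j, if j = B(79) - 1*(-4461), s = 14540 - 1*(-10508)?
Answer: 37295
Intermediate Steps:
n(L, H) = H + 140*L
s = 25048 (s = 14540 + 10508 = 25048)
j = 4540 (j = 79 - 1*(-4461) = 79 + 4461 = 4540)
(n(56, -133) + s) + j = ((-133 + 140*56) + 25048) + 4540 = ((-133 + 7840) + 25048) + 4540 = (7707 + 25048) + 4540 = 32755 + 4540 = 37295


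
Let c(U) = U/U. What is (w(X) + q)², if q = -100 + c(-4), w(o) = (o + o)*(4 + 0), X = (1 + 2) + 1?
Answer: 4489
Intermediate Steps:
X = 4 (X = 3 + 1 = 4)
c(U) = 1
w(o) = 8*o (w(o) = (2*o)*4 = 8*o)
q = -99 (q = -100 + 1 = -99)
(w(X) + q)² = (8*4 - 99)² = (32 - 99)² = (-67)² = 4489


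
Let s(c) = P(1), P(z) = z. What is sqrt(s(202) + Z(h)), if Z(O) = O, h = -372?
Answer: I*sqrt(371) ≈ 19.261*I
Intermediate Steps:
s(c) = 1
sqrt(s(202) + Z(h)) = sqrt(1 - 372) = sqrt(-371) = I*sqrt(371)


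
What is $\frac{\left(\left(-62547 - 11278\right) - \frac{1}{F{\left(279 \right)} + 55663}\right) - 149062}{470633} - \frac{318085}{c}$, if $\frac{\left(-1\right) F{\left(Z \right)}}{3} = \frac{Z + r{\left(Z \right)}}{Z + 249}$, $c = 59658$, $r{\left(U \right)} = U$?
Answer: $- \frac{798376221523127219}{137523086178100410} \approx -5.8054$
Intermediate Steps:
$F{\left(Z \right)} = - \frac{6 Z}{249 + Z}$ ($F{\left(Z \right)} = - 3 \frac{Z + Z}{Z + 249} = - 3 \frac{2 Z}{249 + Z} = - \frac{6 Z}{249 + Z}$)
$\frac{\left(\left(-62547 - 11278\right) - \frac{1}{F{\left(279 \right)} + 55663}\right) - 149062}{470633} - \frac{318085}{c} = \frac{\left(\left(-62547 - 11278\right) - \frac{1}{\left(-6\right) 279 \frac{1}{249 + 279} + 55663}\right) - 149062}{470633} - \frac{318085}{59658} = \left(\left(\left(-62547 - 11278\right) - \frac{1}{\left(-6\right) 279 \cdot \frac{1}{528} + 55663}\right) - 149062\right) \frac{1}{470633} - \frac{318085}{59658} = \left(\left(-73825 - \frac{1}{\left(-6\right) 279 \cdot \frac{1}{528} + 55663}\right) - 149062\right) \frac{1}{470633} - \frac{318085}{59658} = \left(\left(-73825 - \frac{1}{- \frac{279}{88} + 55663}\right) - 149062\right) \frac{1}{470633} - \frac{318085}{59658} = \left(\left(-73825 - \frac{1}{\frac{4898065}{88}}\right) - 149062\right) \frac{1}{470633} - \frac{318085}{59658} = \left(\left(-73825 - \frac{88}{4898065}\right) - 149062\right) \frac{1}{470633} - \frac{318085}{59658} = \left(- \frac{361599648713}{4898065} - 149062\right) \frac{1}{470633} - \frac{318085}{59658} = \left(- \frac{1091715013743}{4898065}\right) \frac{1}{470633} - \frac{318085}{59658} = - \frac{1091715013743}{2305191025145} - \frac{318085}{59658} = - \frac{798376221523127219}{137523086178100410}$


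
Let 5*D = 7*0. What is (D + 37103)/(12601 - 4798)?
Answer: 37103/7803 ≈ 4.7550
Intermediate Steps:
D = 0 (D = (7*0)/5 = (1/5)*0 = 0)
(D + 37103)/(12601 - 4798) = (0 + 37103)/(12601 - 4798) = 37103/7803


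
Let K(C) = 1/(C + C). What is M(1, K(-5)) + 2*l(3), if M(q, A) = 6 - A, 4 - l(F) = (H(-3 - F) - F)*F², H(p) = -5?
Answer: 1581/10 ≈ 158.10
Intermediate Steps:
K(C) = 1/(2*C)
l(F) = 4 - F²*(-5 - F) (l(F) = 4 - (-5 - F)*F² = 4 - F²*(-5 - F))
M(1, K(-5)) + 2*l(3) = (6 - 1/(2*(-5))) + 2*(4 + 3³ + 5*3²) = (6 - (-1)/(2*5)) + 2*(4 + 27 + 5*9) = (6 - 1*(-⅒)) + 2*(4 + 27 + 45) = (6 + ⅒) + 2*76 = 61/10 + 152 = 1581/10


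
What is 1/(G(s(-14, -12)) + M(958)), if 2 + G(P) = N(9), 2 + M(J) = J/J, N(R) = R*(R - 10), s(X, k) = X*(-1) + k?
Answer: -1/12 ≈ -0.083333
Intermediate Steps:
s(X, k) = k - X (s(X, k) = -X + k = k - X)
N(R) = R*(-10 + R)
M(J) = -1 (M(J) = -2 + J/J = -2 + 1 = -1)
G(P) = -11 (G(P) = -2 + 9*(-10 + 9) = -2 + 9*(-1) = -2 - 9 = -11)
1/(G(s(-14, -12)) + M(958)) = 1/(-11 - 1) = 1/(-12) = -1/12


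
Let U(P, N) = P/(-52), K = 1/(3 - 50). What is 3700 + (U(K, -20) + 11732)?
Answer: 37715809/2444 ≈ 15432.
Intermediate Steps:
K = -1/47 (K = 1/(-47) = -1/47 ≈ -0.021277)
U(P, N) = -P/52 (U(P, N) = P*(-1/52) = -P/52)
3700 + (U(K, -20) + 11732) = 3700 + (-1/52*(-1/47) + 11732) = 3700 + (1/2444 + 11732) = 3700 + 28673009/2444 = 37715809/2444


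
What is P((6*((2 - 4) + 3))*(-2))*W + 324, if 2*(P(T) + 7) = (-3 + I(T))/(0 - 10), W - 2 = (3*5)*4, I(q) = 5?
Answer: -581/5 ≈ -116.20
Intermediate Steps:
W = 62 (W = 2 + (3*5)*4 = 2 + 15*4 = 2 + 60 = 62)
P(T) = -71/10 (P(T) = -7 + ((-3 + 5)/(0 - 10))/2 = -7 + (2/(-10))/2 = -7 + (2*(-1/10))/2 = -7 + (1/2)*(-1/5) = -7 - 1/10 = -71/10)
P((6*((2 - 4) + 3))*(-2))*W + 324 = -71/10*62 + 324 = -2201/5 + 324 = -581/5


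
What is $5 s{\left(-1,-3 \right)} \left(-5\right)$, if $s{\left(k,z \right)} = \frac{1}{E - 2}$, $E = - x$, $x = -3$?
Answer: $-25$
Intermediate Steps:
$E = 3$ ($E = \left(-1\right) \left(-3\right) = 3$)
$s{\left(k,z \right)} = 1$ ($s{\left(k,z \right)} = \frac{1}{3 - 2} = 1^{-1} = 1$)
$5 s{\left(-1,-3 \right)} \left(-5\right) = 5 \cdot 1 \left(-5\right) = 5 \left(-5\right) = -25$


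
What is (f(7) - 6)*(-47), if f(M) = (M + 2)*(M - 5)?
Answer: -564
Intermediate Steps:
f(M) = (-5 + M)*(2 + M) (f(M) = (2 + M)*(-5 + M) = (-5 + M)*(2 + M))
(f(7) - 6)*(-47) = ((-10 + 7² - 3*7) - 6)*(-47) = ((-10 + 49 - 21) - 6)*(-47) = (18 - 6)*(-47) = 12*(-47) = -564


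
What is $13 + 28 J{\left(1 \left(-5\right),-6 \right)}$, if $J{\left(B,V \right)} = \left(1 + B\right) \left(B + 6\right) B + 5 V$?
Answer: $-267$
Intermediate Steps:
$J{\left(B,V \right)} = 5 V + B \left(1 + B\right) \left(6 + B\right)$ ($J{\left(B,V \right)} = \left(1 + B\right) \left(6 + B\right) B + 5 V = B \left(1 + B\right) \left(6 + B\right) + 5 V = 5 V + B \left(1 + B\right) \left(6 + B\right)$)
$13 + 28 J{\left(1 \left(-5\right),-6 \right)} = 13 + 28 \left(\left(1 \left(-5\right)\right)^{3} + 5 \left(-6\right) + 6 \cdot 1 \left(-5\right) + 7 \left(1 \left(-5\right)\right)^{2}\right) = 13 + 28 \left(\left(-5\right)^{3} - 30 + 6 \left(-5\right) + 7 \left(-5\right)^{2}\right) = 13 + 28 \left(-125 - 30 - 30 + 7 \cdot 25\right) = 13 + 28 \left(-125 - 30 - 30 + 175\right) = 13 + 28 \left(-10\right) = 13 - 280 = -267$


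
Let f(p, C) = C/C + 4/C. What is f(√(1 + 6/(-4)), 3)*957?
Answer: 2233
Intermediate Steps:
f(p, C) = 1 + 4/C
f(√(1 + 6/(-4)), 3)*957 = ((4 + 3)/3)*957 = ((⅓)*7)*957 = (7/3)*957 = 2233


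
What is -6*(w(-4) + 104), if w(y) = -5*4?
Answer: -504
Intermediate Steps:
w(y) = -20
-6*(w(-4) + 104) = -6*(-20 + 104) = -6*84 = -504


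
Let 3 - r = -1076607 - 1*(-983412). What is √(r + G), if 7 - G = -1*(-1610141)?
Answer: 2*I*√379234 ≈ 1231.6*I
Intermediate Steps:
G = -1610134 (G = 7 - (-1)*(-1610141) = 7 - 1*1610141 = 7 - 1610141 = -1610134)
r = 93198 (r = 3 - (-1076607 - 1*(-983412)) = 3 - (-1076607 + 983412) = 3 - 1*(-93195) = 3 + 93195 = 93198)
√(r + G) = √(93198 - 1610134) = √(-1516936) = 2*I*√379234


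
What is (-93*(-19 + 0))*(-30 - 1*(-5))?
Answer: -44175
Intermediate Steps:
(-93*(-19 + 0))*(-30 - 1*(-5)) = (-93*(-19))*(-30 + 5) = 1767*(-25) = -44175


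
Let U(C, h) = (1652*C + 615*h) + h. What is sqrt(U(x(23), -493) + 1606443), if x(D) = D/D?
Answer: sqrt(1304407) ≈ 1142.1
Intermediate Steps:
x(D) = 1
U(C, h) = 616*h + 1652*C (U(C, h) = (615*h + 1652*C) + h = 616*h + 1652*C)
sqrt(U(x(23), -493) + 1606443) = sqrt((616*(-493) + 1652*1) + 1606443) = sqrt((-303688 + 1652) + 1606443) = sqrt(-302036 + 1606443) = sqrt(1304407)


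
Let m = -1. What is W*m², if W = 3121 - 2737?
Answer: 384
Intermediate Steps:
W = 384
W*m² = 384*(-1)² = 384*1 = 384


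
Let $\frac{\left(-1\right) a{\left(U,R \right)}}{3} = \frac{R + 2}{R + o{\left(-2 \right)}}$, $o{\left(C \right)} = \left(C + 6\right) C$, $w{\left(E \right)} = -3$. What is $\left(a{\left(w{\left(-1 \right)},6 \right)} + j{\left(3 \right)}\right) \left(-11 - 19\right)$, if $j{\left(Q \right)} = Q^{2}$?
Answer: $-630$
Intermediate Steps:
$o{\left(C \right)} = C \left(6 + C\right)$ ($o{\left(C \right)} = \left(6 + C\right) C = C \left(6 + C\right)$)
$a{\left(U,R \right)} = - \frac{3 \left(2 + R\right)}{-8 + R}$ ($a{\left(U,R \right)} = - 3 \frac{R + 2}{R - 2 \left(6 - 2\right)} = - 3 \frac{2 + R}{R - 8} = - 3 \frac{2 + R}{-8 + R} = - \frac{3 \left(2 + R\right)}{-8 + R}$)
$\left(a{\left(w{\left(-1 \right)},6 \right)} + j{\left(3 \right)}\right) \left(-11 - 19\right) = \left(\frac{3 \left(-2 - 6\right)}{-8 + 6} + 3^{2}\right) \left(-11 - 19\right) = \left(\frac{3 \left(-2 - 6\right)}{-2} + 9\right) \left(-30\right) = \left(3 \left(- \frac{1}{2}\right) \left(-8\right) + 9\right) \left(-30\right) = \left(12 + 9\right) \left(-30\right) = 21 \left(-30\right) = -630$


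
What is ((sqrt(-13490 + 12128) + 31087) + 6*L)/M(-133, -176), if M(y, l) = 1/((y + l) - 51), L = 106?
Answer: -11420280 - 360*I*sqrt(1362) ≈ -1.142e+7 - 13286.0*I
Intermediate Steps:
M(y, l) = 1/(-51 + l + y) (M(y, l) = 1/((l + y) - 51) = 1/(-51 + l + y))
((sqrt(-13490 + 12128) + 31087) + 6*L)/M(-133, -176) = ((sqrt(-13490 + 12128) + 31087) + 6*106)/(1/(-51 - 176 - 133)) = ((sqrt(-1362) + 31087) + 636)/(1/(-360)) = ((I*sqrt(1362) + 31087) + 636)/(-1/360) = ((31087 + I*sqrt(1362)) + 636)*(-360) = (31723 + I*sqrt(1362))*(-360) = -11420280 - 360*I*sqrt(1362)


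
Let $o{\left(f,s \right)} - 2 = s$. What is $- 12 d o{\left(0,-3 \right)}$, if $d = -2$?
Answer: $-24$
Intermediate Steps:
$o{\left(f,s \right)} = 2 + s$
$- 12 d o{\left(0,-3 \right)} = \left(-12\right) \left(-2\right) \left(2 - 3\right) = 24 \left(-1\right) = -24$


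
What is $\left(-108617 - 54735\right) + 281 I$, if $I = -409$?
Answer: $-278281$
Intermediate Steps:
$\left(-108617 - 54735\right) + 281 I = \left(-108617 - 54735\right) + 281 \left(-409\right) = -163352 - 114929 = -278281$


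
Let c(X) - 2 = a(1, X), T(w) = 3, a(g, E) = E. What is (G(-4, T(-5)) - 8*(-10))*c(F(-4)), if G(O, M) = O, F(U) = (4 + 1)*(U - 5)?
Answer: -3268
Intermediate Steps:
F(U) = -25 + 5*U (F(U) = 5*(-5 + U) = -25 + 5*U)
c(X) = 2 + X
(G(-4, T(-5)) - 8*(-10))*c(F(-4)) = (-4 - 8*(-10))*(2 + (-25 + 5*(-4))) = (-4 + 80)*(2 + (-25 - 20)) = 76*(2 - 45) = 76*(-43) = -3268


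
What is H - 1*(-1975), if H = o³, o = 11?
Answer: 3306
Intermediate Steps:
H = 1331 (H = 11³ = 1331)
H - 1*(-1975) = 1331 - 1*(-1975) = 1331 + 1975 = 3306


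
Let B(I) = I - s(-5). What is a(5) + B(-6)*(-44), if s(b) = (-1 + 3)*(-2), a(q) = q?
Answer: 93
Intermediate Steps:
s(b) = -4 (s(b) = 2*(-2) = -4)
B(I) = 4 + I (B(I) = I - 1*(-4) = I + 4 = 4 + I)
a(5) + B(-6)*(-44) = 5 + (4 - 6)*(-44) = 5 - 2*(-44) = 5 + 88 = 93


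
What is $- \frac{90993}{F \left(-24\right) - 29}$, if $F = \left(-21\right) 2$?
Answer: $- \frac{90993}{979} \approx -92.945$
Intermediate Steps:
$F = -42$
$- \frac{90993}{F \left(-24\right) - 29} = - \frac{90993}{\left(-42\right) \left(-24\right) - 29} = - \frac{90993}{1008 - 29} = - \frac{90993}{979}$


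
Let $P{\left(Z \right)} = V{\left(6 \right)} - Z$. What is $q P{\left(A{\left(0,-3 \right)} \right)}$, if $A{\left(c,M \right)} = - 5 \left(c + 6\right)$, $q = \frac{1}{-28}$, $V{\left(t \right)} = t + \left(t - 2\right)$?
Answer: $- \frac{10}{7} \approx -1.4286$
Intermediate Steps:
$V{\left(t \right)} = -2 + 2 t$ ($V{\left(t \right)} = t + \left(-2 + t\right) = -2 + 2 t$)
$q = - \frac{1}{28} \approx -0.035714$
$A{\left(c,M \right)} = -30 - 5 c$ ($A{\left(c,M \right)} = - 5 \left(6 + c\right) = -30 - 5 c$)
$P{\left(Z \right)} = 10 - Z$ ($P{\left(Z \right)} = \left(-2 + 2 \cdot 6\right) - Z = \left(-2 + 12\right) - Z = 10 - Z$)
$q P{\left(A{\left(0,-3 \right)} \right)} = - \frac{10 - \left(-30 - 0\right)}{28} = - \frac{10 - \left(-30 + 0\right)}{28} = - \frac{10 - -30}{28} = - \frac{10 + 30}{28} = \left(- \frac{1}{28}\right) 40 = - \frac{10}{7}$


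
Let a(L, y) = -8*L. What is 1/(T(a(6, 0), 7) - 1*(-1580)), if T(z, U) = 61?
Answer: 1/1641 ≈ 0.00060938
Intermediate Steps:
1/(T(a(6, 0), 7) - 1*(-1580)) = 1/(61 - 1*(-1580)) = 1/(61 + 1580) = 1/1641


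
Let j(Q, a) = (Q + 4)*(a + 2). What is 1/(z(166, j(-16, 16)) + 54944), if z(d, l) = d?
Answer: 1/55110 ≈ 1.8146e-5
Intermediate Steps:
j(Q, a) = (2 + a)*(4 + Q) (j(Q, a) = (4 + Q)*(2 + a) = (2 + a)*(4 + Q))
1/(z(166, j(-16, 16)) + 54944) = 1/(166 + 54944) = 1/55110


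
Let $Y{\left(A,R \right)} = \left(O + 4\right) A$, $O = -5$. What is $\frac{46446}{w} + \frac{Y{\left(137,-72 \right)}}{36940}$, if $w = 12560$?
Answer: $\frac{42849863}{11599160} \approx 3.6942$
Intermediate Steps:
$Y{\left(A,R \right)} = - A$ ($Y{\left(A,R \right)} = \left(-5 + 4\right) A = - A$)
$\frac{46446}{w} + \frac{Y{\left(137,-72 \right)}}{36940} = \frac{46446}{12560} + \frac{\left(-1\right) 137}{36940} = 46446 \cdot \frac{1}{12560} - \frac{137}{36940} = \frac{23223}{6280} - \frac{137}{36940} = \frac{42849863}{11599160}$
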